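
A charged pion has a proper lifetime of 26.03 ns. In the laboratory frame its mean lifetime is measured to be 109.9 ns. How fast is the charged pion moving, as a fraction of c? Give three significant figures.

γ = Δt/τ₀ = 109.9/26.03 = 4.222
β = √(1 − 1/γ²) = √(1 − 0.05610) = √0.9439

β = 0.972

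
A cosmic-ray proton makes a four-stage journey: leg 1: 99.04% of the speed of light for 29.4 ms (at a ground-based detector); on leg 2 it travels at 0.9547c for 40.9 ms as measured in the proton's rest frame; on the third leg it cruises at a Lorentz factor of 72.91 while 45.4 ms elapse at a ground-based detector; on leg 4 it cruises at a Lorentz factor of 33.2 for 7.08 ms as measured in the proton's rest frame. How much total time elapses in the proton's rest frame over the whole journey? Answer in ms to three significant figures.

Leg 1: β = 0.9904; γ = 1/√(1 − 0.9904²) = 1/√0.01911 = 7.234; τ_1 = 29.4/7.234 = 4.064 ms.
Leg 2: 40.9 ms is already measured in the proton's rest frame.
Leg 3: γ = 72.91; τ_3 = 45.4/72.91 = 0.6227 ms.
Leg 4: 7.08 ms is already measured in the proton's rest frame.
Total: 4.064 + 40.90 + 0.6227 + 7.080 ms.

τ = 52.7 ms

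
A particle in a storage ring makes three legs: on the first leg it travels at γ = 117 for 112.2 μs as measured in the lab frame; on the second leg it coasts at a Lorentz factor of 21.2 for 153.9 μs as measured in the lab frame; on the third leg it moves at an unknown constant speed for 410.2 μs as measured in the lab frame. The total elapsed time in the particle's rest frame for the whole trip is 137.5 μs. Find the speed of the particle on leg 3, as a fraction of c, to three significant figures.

β = 0.949

Leg 1: γ = 117; τ_1 = 112.2/117.0 = 0.9590 μs.
Leg 2: γ = 21.2; τ_2 = 153.9/21.20 = 7.259 μs.
Leg 3: speed unknown; τ_3 = 410.2/γ_3.
Total proper time: 0.9590 + 7.259 + τ_3 = 137.5, so τ_3 = 137.5 − 8.218 = 129.3 μs.
γ_3 = 410.2/129.3 = 3.173; β = √(1 − 1/γ²) = √0.9007.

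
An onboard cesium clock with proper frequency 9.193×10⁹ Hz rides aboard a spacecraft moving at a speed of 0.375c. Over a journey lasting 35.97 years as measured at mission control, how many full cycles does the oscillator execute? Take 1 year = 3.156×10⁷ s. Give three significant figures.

γ = 1/√(1 − 0.375²) = 1/√0.8594 = 1.079
The oscillator's own cycle count is N = f × τ where τ is the proper time aboard the spacecraft. τ = Δt/γ = 35.97/1.079 = 33.35 years = 1.052×10⁹ s.
N = 9.193×10⁹ × 1.052×10⁹ = 9.674×10¹⁸.

N = 9.67×10¹⁸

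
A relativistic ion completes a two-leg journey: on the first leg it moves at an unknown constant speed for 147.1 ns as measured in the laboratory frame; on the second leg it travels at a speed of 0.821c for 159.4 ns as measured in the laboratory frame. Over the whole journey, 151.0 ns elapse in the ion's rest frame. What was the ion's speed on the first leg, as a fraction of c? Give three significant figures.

Leg 1: speed unknown; τ_1 = 147.1/γ_1.
Leg 2: γ = 1/√(1 − 0.821²) = 1/√0.3260 = 1.752; τ_2 = 159.4/1.752 = 91.01 ns.
Total proper time: τ_1 + 91.01 = 151.0, so τ_1 = 151.0 − 91.01 = 59.99 ns.
γ_1 = 147.1/59.99 = 2.452; β = √(1 − 1/γ²) = √0.8337.

β = 0.913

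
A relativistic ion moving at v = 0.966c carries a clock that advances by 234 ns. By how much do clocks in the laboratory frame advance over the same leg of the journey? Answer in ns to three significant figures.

γ = 1/√(1 − 0.966²) = 1/√0.06684 = 3.868
The interval measured in the ion's rest frame is the proper time (both events occur at the same place in that frame); the lab-frame interval is Δt = γτ = 3.868 × 234 ns.

Δt = 905 ns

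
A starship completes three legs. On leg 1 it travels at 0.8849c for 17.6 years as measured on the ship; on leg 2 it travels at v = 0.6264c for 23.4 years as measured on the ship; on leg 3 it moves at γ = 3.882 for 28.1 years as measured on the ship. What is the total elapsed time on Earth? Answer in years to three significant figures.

Δt = 177 years

Leg 1: γ = 1/√(1 − 0.8849²) = 1/√0.2170 = 2.147; Δt_1 = 2.147 × 17.6 = 37.79 years.
Leg 2: γ = 1/√(1 − 0.6264²) = 1/√0.6076 = 1.283; Δt_2 = 1.283 × 23.4 = 30.02 years.
Leg 3: γ = 3.882; Δt_3 = 3.882 × 28.1 = 109.1 years.
Total: 37.79 + 30.02 + 109.1 years.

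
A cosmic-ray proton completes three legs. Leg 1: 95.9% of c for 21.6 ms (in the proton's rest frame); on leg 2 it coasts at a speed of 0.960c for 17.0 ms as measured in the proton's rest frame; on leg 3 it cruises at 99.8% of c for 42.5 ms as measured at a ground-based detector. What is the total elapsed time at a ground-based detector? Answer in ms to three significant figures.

Δt = 179 ms

Leg 1: β = 0.959; γ = 1/√(1 − 0.959²) = 1/√0.08032 = 3.529; Δt_1 = 3.529 × 21.6 = 76.22 ms.
Leg 2: γ = 1/√(1 − 0.960²) = 1/√0.07840 = 3.571; Δt_2 = 3.571 × 17.0 = 60.71 ms.
Leg 3: 42.5 ms is already measured at a ground-based detector.
Total: 76.22 + 60.71 + 42.50 ms.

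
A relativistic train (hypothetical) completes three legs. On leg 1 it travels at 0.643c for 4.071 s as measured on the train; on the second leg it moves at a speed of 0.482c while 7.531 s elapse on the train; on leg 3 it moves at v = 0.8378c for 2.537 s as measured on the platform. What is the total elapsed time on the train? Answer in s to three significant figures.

τ = 13.0 s

Leg 1: 4.071 s is already measured on the train.
Leg 2: 7.531 s is already measured on the train.
Leg 3: γ = 1/√(1 − 0.8378²) = 1/√0.2981 = 1.832; τ_3 = 2.537/1.832 = 1.385 s.
Total: 4.071 + 7.531 + 1.385 s.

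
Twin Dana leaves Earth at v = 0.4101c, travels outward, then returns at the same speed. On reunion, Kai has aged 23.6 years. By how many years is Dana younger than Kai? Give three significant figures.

Δt − τ = 2.08 years

γ = 1/√(1 − 0.4101²) = 1/√0.8318 = 1.096
Dana's elapsed proper time: τ = 23.6/1.096 = 21.52 years.
Age gap = Δt − τ = 23.6 − 21.52 years.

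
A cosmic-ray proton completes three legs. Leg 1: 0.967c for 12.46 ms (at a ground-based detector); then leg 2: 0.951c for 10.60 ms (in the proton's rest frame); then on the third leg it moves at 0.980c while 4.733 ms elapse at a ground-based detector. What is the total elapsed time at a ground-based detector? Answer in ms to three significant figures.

Δt = 51.5 ms

Leg 1: 12.46 ms is already measured at a ground-based detector.
Leg 2: γ = 1/√(1 − 0.951²) = 1/√0.09560 = 3.234; Δt_2 = 3.234 × 10.60 = 34.28 ms.
Leg 3: 4.733 ms is already measured at a ground-based detector.
Total: 12.46 + 34.28 + 4.733 ms.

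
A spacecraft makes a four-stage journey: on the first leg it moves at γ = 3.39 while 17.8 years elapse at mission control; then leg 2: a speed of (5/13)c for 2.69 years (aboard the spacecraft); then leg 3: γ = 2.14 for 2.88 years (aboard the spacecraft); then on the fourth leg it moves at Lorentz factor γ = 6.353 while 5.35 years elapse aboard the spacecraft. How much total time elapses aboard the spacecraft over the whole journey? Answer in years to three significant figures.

τ = 16.2 years

Leg 1: γ = 3.39; τ_1 = 17.8/3.390 = 5.251 years.
Leg 2: 2.69 years is already measured aboard the spacecraft.
Leg 3: 2.88 years is already measured aboard the spacecraft.
Leg 4: 5.35 years is already measured aboard the spacecraft.
Total: 5.251 + 2.690 + 2.880 + 5.350 years.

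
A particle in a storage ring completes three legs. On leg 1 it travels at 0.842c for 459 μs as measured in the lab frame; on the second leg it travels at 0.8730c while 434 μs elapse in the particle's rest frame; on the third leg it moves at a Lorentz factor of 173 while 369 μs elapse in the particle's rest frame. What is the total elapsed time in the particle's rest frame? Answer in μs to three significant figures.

τ = 1050 μs

Leg 1: γ = 1/√(1 − 0.842²) = 1/√0.2910 = 1.854; τ_1 = 459/1.854 = 247.6 μs.
Leg 2: 434 μs is already measured in the particle's rest frame.
Leg 3: 369 μs is already measured in the particle's rest frame.
Total: 247.6 + 434.0 + 369.0 μs.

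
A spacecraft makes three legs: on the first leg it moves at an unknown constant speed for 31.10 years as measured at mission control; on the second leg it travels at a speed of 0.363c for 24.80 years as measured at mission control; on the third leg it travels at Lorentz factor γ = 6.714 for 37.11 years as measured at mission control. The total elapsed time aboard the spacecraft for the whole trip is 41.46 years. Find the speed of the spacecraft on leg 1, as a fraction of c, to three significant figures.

β = 0.911

Leg 1: speed unknown; τ_1 = 31.10/γ_1.
Leg 2: γ = 1/√(1 − 0.363²) = 1/√0.8682 = 1.073; τ_2 = 24.80/1.073 = 23.11 years.
Leg 3: γ = 6.714; τ_3 = 37.11/6.714 = 5.527 years.
Total proper time: τ_1 + 23.11 + 5.527 = 41.46, so τ_1 = 41.46 − 28.64 = 12.82 years.
γ_1 = 31.10/12.82 = 2.425; β = √(1 − 1/γ²) = √0.8300.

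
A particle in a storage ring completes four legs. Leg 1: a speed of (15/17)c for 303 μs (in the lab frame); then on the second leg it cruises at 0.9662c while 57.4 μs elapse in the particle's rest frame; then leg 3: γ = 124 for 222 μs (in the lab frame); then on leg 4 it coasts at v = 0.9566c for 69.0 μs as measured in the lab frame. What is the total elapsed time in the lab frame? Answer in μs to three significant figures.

Δt = 817 μs

Leg 1: 303 μs is already measured in the lab frame.
Leg 2: γ = 1/√(1 − 0.9662²) = 1/√0.06646 = 3.879; Δt_2 = 3.879 × 57.4 = 222.7 μs.
Leg 3: 222 μs is already measured in the lab frame.
Leg 4: 69.0 μs is already measured in the lab frame.
Total: 303.0 + 222.7 + 222.0 + 69.00 μs.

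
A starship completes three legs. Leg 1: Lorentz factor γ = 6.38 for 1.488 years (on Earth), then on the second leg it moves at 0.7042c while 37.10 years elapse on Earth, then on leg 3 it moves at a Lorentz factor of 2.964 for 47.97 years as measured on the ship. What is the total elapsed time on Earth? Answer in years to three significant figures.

Leg 1: 1.488 years is already measured on Earth.
Leg 2: 37.10 years is already measured on Earth.
Leg 3: γ = 2.964; Δt_3 = 2.964 × 47.97 = 142.2 years.
Total: 1.488 + 37.10 + 142.2 years.

Δt = 181 years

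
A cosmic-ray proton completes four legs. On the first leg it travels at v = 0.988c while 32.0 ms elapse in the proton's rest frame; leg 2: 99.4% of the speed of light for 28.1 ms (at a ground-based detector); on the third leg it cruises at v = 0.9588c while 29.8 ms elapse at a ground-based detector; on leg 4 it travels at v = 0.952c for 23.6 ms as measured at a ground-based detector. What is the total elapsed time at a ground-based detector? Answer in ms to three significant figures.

Δt = 289 ms

Leg 1: γ = 1/√(1 − 0.988²) = 1/√0.02386 = 6.474; Δt_1 = 6.474 × 32.0 = 207.2 ms.
Leg 2: 28.1 ms is already measured at a ground-based detector.
Leg 3: 29.8 ms is already measured at a ground-based detector.
Leg 4: 23.6 ms is already measured at a ground-based detector.
Total: 207.2 + 28.10 + 29.80 + 23.60 ms.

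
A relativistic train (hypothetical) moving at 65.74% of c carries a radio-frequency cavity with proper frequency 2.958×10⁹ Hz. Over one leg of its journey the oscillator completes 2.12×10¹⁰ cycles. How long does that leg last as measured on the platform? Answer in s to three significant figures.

β = 0.6574; γ = 1/√(1 − 0.6574²) = 1/√0.5678 = 1.327
Proper time for N cycles: τ = N/f = 2.12×10¹⁰/(2.958×10⁹) = 7.167×10⁰ s = 7.167 s.
Lab-frame duration Δt = γτ = 1.327 × 7.167 = 9.511 s.

Δt = 9.51 s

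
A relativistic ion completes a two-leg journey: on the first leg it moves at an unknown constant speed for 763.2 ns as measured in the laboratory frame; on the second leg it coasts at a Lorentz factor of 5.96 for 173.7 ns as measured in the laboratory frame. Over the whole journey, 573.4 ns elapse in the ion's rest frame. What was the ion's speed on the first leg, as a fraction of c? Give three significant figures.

β = 0.701

Leg 1: speed unknown; τ_1 = 763.2/γ_1.
Leg 2: γ = 5.96; τ_2 = 173.7/5.960 = 29.14 ns.
Total proper time: τ_1 + 29.14 = 573.4, so τ_1 = 573.4 − 29.14 = 544.3 ns.
γ_1 = 763.2/544.3 = 1.402; β = √(1 − 1/γ²) = √0.4915.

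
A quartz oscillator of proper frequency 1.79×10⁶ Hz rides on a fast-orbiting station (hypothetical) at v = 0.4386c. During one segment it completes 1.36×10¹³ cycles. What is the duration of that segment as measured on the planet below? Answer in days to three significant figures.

γ = 1/√(1 − 0.4386²) = 1/√0.8076 = 1.113
Proper time for N cycles: τ = N/f = 1.36×10¹³/(1.79×10⁶) = 7.598×10⁶ s = 87.94 days.
Lab-frame duration Δt = γτ = 1.113 × 87.94 = 97.85 days.

Δt = 97.9 days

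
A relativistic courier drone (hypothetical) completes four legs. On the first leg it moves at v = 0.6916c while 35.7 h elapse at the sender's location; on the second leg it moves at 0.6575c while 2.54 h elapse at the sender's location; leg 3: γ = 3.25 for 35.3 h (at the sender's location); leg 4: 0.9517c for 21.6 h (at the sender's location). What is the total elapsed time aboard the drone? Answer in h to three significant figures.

Leg 1: γ = 1/√(1 − 0.6916²) = 1/√0.5217 = 1.385; τ_1 = 35.7/1.385 = 25.79 h.
Leg 2: γ = 1/√(1 − 0.6575²) = 1/√0.5677 = 1.327; τ_2 = 2.54/1.327 = 1.914 h.
Leg 3: γ = 3.25; τ_3 = 35.3/3.250 = 10.86 h.
Leg 4: γ = 1/√(1 − 0.9517²) = 1/√0.09427 = 3.257; τ_4 = 21.6/3.257 = 6.632 h.
Total: 25.79 + 1.914 + 10.86 + 6.632 h.

τ = 45.2 h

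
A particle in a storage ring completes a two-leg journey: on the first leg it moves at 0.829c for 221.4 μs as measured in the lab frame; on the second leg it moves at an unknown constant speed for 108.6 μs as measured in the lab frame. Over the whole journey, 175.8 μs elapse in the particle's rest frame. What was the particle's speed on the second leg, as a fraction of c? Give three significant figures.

Leg 1: γ = 1/√(1 − 0.829²) = 1/√0.3128 = 1.788; τ_1 = 221.4/1.788 = 123.8 μs.
Leg 2: speed unknown; τ_2 = 108.6/γ_2.
Total proper time: 123.8 + τ_2 = 175.8, so τ_2 = 175.8 − 123.8 = 51.98 μs.
γ_2 = 108.6/51.98 = 2.089; β = √(1 − 1/γ²) = √0.7709.

β = 0.878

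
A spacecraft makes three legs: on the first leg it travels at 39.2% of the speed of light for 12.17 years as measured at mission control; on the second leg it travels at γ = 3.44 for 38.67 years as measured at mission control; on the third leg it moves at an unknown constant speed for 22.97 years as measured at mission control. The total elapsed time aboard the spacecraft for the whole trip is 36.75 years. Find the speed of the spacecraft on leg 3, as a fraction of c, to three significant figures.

Leg 1: β = 0.392; γ = 1/√(1 − 0.392²) = 1/√0.8463 = 1.087; τ_1 = 12.17/1.087 = 11.20 years.
Leg 2: γ = 3.44; τ_2 = 38.67/3.440 = 11.24 years.
Leg 3: speed unknown; τ_3 = 22.97/γ_3.
Total proper time: 11.20 + 11.24 + τ_3 = 36.75, so τ_3 = 36.75 − 22.44 = 14.31 years.
γ_3 = 22.97/14.31 = 1.605; β = √(1 − 1/γ²) = √0.6117.

β = 0.782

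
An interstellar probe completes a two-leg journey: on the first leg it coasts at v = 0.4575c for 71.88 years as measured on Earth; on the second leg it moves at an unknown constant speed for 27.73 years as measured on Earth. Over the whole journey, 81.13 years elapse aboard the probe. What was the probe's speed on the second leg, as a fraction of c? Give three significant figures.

Leg 1: γ = 1/√(1 − 0.4575²) = 1/√0.7907 = 1.125; τ_1 = 71.88/1.125 = 63.92 years.
Leg 2: speed unknown; τ_2 = 27.73/γ_2.
Total proper time: 63.92 + τ_2 = 81.13, so τ_2 = 81.13 − 63.92 = 17.21 years.
γ_2 = 27.73/17.21 = 1.611; β = √(1 − 1/γ²) = √0.6147.

β = 0.784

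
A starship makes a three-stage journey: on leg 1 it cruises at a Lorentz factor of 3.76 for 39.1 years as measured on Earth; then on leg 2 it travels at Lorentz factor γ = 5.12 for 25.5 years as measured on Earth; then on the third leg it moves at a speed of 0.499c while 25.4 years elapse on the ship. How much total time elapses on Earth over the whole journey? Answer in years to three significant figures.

Δt = 93.9 years

Leg 1: 39.1 years is already measured on Earth.
Leg 2: 25.5 years is already measured on Earth.
Leg 3: γ = 1/√(1 − 0.499²) = 1/√0.7510 = 1.154; Δt_3 = 1.154 × 25.4 = 29.31 years.
Total: 39.10 + 25.50 + 29.31 years.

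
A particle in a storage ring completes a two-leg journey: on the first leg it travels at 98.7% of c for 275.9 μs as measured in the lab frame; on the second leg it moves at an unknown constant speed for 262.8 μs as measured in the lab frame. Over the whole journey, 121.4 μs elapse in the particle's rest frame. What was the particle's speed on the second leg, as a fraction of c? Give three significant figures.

β = 0.956

Leg 1: β = 0.987; γ = 1/√(1 − 0.987²) = 1/√0.02583 = 6.222; τ_1 = 275.9/6.222 = 44.34 μs.
Leg 2: speed unknown; τ_2 = 262.8/γ_2.
Total proper time: 44.34 + τ_2 = 121.4, so τ_2 = 121.4 − 44.34 = 77.06 μs.
γ_2 = 262.8/77.06 = 3.410; β = √(1 − 1/γ²) = √0.9140.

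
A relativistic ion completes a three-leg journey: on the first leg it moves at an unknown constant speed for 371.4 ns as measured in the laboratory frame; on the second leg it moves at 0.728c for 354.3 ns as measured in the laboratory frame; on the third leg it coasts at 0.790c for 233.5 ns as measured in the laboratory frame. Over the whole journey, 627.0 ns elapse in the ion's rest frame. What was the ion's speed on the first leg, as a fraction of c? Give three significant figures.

β = 0.761

Leg 1: speed unknown; τ_1 = 371.4/γ_1.
Leg 2: γ = 1/√(1 − 0.728²) = 1/√0.4700 = 1.459; τ_2 = 354.3/1.459 = 242.9 ns.
Leg 3: γ = 1/√(1 − 0.790²) = 1/√0.3759 = 1.631; τ_3 = 233.5/1.631 = 143.2 ns.
Total proper time: τ_1 + 242.9 + 143.2 = 627.0, so τ_1 = 627.0 − 386.1 = 240.9 ns.
γ_1 = 371.4/240.9 = 1.541; β = √(1 − 1/γ²) = √0.5791.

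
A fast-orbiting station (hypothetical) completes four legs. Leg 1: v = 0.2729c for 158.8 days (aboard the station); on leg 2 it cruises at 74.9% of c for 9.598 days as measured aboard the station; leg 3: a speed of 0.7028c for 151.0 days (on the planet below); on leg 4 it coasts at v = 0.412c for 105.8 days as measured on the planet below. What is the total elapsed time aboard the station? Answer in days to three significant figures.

Leg 1: 158.8 days is already measured aboard the station.
Leg 2: 9.598 days is already measured aboard the station.
Leg 3: γ = 1/√(1 − 0.7028²) = 1/√0.5061 = 1.406; τ_3 = 151.0/1.406 = 107.4 days.
Leg 4: γ = 1/√(1 − 0.412²) = 1/√0.8303 = 1.097; τ_4 = 105.8/1.097 = 96.40 days.
Total: 158.8 + 9.598 + 107.4 + 96.40 days.

τ = 372 days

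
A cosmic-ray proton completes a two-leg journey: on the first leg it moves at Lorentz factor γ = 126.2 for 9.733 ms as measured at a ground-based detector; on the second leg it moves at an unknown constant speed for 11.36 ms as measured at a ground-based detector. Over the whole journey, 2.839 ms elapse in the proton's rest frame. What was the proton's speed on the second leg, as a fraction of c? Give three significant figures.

Leg 1: γ = 126.2; τ_1 = 9.733/126.2 = 0.07712 ms.
Leg 2: speed unknown; τ_2 = 11.36/γ_2.
Total proper time: 0.07712 + τ_2 = 2.839, so τ_2 = 2.839 − 0.07712 = 2.762 ms.
γ_2 = 11.36/2.762 = 4.113; β = √(1 − 1/γ²) = √0.9409.

β = 0.970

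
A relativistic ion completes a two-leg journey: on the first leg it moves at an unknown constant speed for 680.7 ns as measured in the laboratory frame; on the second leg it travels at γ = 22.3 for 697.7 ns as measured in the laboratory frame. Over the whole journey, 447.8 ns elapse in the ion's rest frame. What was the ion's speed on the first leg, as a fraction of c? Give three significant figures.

β = 0.791

Leg 1: speed unknown; τ_1 = 680.7/γ_1.
Leg 2: γ = 22.3; τ_2 = 697.7/22.30 = 31.29 ns.
Total proper time: τ_1 + 31.29 = 447.8, so τ_1 = 447.8 − 31.29 = 416.5 ns.
γ_1 = 680.7/416.5 = 1.634; β = √(1 − 1/γ²) = √0.6256.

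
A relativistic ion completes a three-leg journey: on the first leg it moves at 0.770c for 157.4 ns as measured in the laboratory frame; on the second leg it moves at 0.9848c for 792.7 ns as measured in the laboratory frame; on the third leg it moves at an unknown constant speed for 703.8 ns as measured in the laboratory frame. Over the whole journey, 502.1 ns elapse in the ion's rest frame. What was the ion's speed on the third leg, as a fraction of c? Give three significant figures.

Leg 1: γ = 1/√(1 − 0.770²) = 1/√0.4071 = 1.567; τ_1 = 157.4/1.567 = 100.4 ns.
Leg 2: γ = 1/√(1 − 0.9848²) = 1/√0.03017 = 5.757; τ_2 = 792.7/5.757 = 137.7 ns.
Leg 3: speed unknown; τ_3 = 703.8/γ_3.
Total proper time: 100.4 + 137.7 + τ_3 = 502.1, so τ_3 = 502.1 − 238.1 = 264.0 ns.
γ_3 = 703.8/264.0 = 2.666; β = √(1 − 1/γ²) = √0.8593.

β = 0.927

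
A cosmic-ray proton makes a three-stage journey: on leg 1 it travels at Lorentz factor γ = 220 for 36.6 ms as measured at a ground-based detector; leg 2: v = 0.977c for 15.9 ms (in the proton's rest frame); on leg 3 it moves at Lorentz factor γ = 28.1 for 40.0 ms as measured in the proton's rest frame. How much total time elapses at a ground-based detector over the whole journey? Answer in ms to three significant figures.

Δt = 1240 ms

Leg 1: 36.6 ms is already measured at a ground-based detector.
Leg 2: γ = 1/√(1 − 0.977²) = 1/√0.04547 = 4.690; Δt_2 = 4.690 × 15.9 = 74.56 ms.
Leg 3: γ = 28.1; Δt_3 = 28.10 × 40.0 = 1124 ms.
Total: 36.60 + 74.56 + 1124 ms.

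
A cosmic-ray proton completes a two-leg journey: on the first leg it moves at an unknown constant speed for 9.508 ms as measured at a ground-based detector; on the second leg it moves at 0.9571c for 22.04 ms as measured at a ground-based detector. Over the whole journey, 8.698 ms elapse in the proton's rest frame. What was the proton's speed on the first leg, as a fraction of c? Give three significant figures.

β = 0.970

Leg 1: speed unknown; τ_1 = 9.508/γ_1.
Leg 2: γ = 1/√(1 − 0.9571²) = 1/√0.08396 = 3.451; τ_2 = 22.04/3.451 = 6.386 ms.
Total proper time: τ_1 + 6.386 = 8.698, so τ_1 = 8.698 − 6.386 = 2.312 ms.
γ_1 = 9.508/2.312 = 4.113; β = √(1 − 1/γ²) = √0.9409.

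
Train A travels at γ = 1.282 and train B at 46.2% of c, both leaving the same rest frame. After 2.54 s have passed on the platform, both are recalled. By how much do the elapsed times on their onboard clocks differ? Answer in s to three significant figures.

|τ_A − τ_B| = 0.271 s

A: γ = 1.282; τ_A = 2.54/1.282 = 1.981 s.
B: β = 0.462; γ = 1/√(1 − 0.462²) = 1/√0.7866 = 1.128; τ_B = 2.54/1.128 = 2.253 s.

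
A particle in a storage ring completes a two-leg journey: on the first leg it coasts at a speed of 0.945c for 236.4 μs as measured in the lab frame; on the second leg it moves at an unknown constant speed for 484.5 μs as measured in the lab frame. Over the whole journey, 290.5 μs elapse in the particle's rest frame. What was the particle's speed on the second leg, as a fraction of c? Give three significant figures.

Leg 1: γ = 1/√(1 − 0.945²) = 1/√0.1070 = 3.057; τ_1 = 236.4/3.057 = 77.32 μs.
Leg 2: speed unknown; τ_2 = 484.5/γ_2.
Total proper time: 77.32 + τ_2 = 290.5, so τ_2 = 290.5 − 77.32 = 213.2 μs.
γ_2 = 484.5/213.2 = 2.273; β = √(1 − 1/γ²) = √0.8064.

β = 0.898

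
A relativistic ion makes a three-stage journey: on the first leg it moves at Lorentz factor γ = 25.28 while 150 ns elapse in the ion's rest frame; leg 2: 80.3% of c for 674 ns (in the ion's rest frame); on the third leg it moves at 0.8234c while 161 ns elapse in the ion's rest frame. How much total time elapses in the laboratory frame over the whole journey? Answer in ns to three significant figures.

Leg 1: γ = 25.28; Δt_1 = 25.28 × 150 = 3792 ns.
Leg 2: β = 0.803; γ = 1/√(1 − 0.803²) = 1/√0.3552 = 1.678; Δt_2 = 1.678 × 674 = 1131 ns.
Leg 3: γ = 1/√(1 − 0.8234²) = 1/√0.3220 = 1.762; Δt_3 = 1.762 × 161 = 283.7 ns.
Total: 3792 + 1131 + 283.7 ns.

Δt = 5210 ns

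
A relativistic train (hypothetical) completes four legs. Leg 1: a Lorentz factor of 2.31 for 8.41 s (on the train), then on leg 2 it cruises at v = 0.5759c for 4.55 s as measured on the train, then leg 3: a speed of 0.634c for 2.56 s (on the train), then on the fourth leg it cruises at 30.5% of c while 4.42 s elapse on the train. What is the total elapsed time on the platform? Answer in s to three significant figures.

Leg 1: γ = 2.31; Δt_1 = 2.310 × 8.41 = 19.43 s.
Leg 2: γ = 1/√(1 − 0.5759²) = 1/√0.6683 = 1.223; Δt_2 = 1.223 × 4.55 = 5.566 s.
Leg 3: γ = 1/√(1 − 0.634²) = 1/√0.5980 = 1.293; Δt_3 = 1.293 × 2.56 = 3.310 s.
Leg 4: β = 0.305; γ = 1/√(1 − 0.305²) = 1/√0.9070 = 1.050; Δt_4 = 1.050 × 4.42 = 4.641 s.
Total: 19.43 + 5.566 + 3.310 + 4.641 s.

Δt = 32.9 s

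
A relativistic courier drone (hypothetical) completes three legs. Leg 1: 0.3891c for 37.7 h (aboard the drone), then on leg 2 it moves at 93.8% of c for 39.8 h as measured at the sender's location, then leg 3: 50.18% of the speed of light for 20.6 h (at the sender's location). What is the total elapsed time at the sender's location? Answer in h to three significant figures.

Δt = 101 h

Leg 1: γ = 1/√(1 − 0.3891²) = 1/√0.8486 = 1.086; Δt_1 = 1.086 × 37.7 = 40.93 h.
Leg 2: 39.8 h is already measured at the sender's location.
Leg 3: 20.6 h is already measured at the sender's location.
Total: 40.93 + 39.80 + 20.60 h.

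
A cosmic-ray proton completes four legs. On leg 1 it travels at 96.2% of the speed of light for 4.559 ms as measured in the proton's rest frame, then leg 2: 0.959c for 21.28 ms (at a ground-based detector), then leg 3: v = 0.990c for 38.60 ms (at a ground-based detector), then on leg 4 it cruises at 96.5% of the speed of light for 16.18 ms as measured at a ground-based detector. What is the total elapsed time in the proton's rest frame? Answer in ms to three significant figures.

τ = 20.3 ms

Leg 1: 4.559 ms is already measured in the proton's rest frame.
Leg 2: γ = 1/√(1 − 0.959²) = 1/√0.08032 = 3.529; τ_2 = 21.28/3.529 = 6.031 ms.
Leg 3: γ = 1/√(1 − 0.990²) = 1/√0.01990 = 7.089; τ_3 = 38.60/7.089 = 5.445 ms.
Leg 4: β = 0.965; γ = 1/√(1 − 0.965²) = 1/√0.06878 = 3.813; τ_4 = 16.18/3.813 = 4.243 ms.
Total: 4.559 + 6.031 + 5.445 + 4.243 ms.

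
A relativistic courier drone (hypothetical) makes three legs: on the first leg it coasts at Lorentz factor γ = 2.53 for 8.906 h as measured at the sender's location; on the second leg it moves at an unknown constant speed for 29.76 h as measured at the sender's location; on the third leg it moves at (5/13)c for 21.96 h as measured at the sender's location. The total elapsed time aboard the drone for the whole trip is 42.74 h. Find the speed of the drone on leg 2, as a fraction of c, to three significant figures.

β = 0.771

Leg 1: γ = 2.53; τ_1 = 8.906/2.530 = 3.520 h.
Leg 2: speed unknown; τ_2 = 29.76/γ_2.
Leg 3: γ = 1/√(1 − (5/13)²) = 13/12 ≈ 1.083; τ_3 = 21.96/1.083 = 20.27 h.
Total proper time: 3.520 + τ_2 + 20.27 = 42.74, so τ_2 = 42.74 − 23.79 = 18.95 h.
γ_2 = 29.76/18.95 = 1.571; β = √(1 − 1/γ²) = √0.5946.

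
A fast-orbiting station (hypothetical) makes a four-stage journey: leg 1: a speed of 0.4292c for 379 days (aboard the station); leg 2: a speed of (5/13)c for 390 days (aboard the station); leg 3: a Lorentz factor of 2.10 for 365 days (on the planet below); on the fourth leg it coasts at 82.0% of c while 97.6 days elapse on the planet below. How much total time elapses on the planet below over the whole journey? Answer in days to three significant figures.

Δt = 1300 days

Leg 1: γ = 1/√(1 − 0.4292²) = 1/√0.8158 = 1.107; Δt_1 = 1.107 × 379 = 419.6 days.
Leg 2: γ = 1/√(1 − (5/13)²) = 13/12 ≈ 1.083; Δt_2 = 1.083 × 390 = 422.5 days.
Leg 3: 365 days is already measured on the planet below.
Leg 4: 97.6 days is already measured on the planet below.
Total: 419.6 + 422.5 + 365.0 + 97.60 days.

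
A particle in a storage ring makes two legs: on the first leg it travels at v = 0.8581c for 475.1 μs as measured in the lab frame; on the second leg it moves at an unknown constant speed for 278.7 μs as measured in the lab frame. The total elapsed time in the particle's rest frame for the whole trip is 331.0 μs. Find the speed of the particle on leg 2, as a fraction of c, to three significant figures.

Leg 1: γ = 1/√(1 − 0.8581²) = 1/√0.2637 = 1.947; τ_1 = 475.1/1.947 = 244.0 μs.
Leg 2: speed unknown; τ_2 = 278.7/γ_2.
Total proper time: 244.0 + τ_2 = 331.0, so τ_2 = 331.0 − 244.0 = 87.04 μs.
γ_2 = 278.7/87.04 = 3.202; β = √(1 − 1/γ²) = √0.9025.

β = 0.950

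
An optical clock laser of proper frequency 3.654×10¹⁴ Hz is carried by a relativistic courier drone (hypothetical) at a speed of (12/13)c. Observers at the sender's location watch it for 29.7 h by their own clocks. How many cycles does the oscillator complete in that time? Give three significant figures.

γ = 1/√(1 − (12/13)²) = 13/5 = 2.600
During 29.7 h of lab time, the oscillator's proper time advances by τ = Δt/γ = 29.7/2.600 = 11.42 h = 4.112×10⁴ s.
N = f × τ = 3.654×10¹⁴ × 4.112×10⁴ = 1.503×10¹⁹.

N = 1.50×10¹⁹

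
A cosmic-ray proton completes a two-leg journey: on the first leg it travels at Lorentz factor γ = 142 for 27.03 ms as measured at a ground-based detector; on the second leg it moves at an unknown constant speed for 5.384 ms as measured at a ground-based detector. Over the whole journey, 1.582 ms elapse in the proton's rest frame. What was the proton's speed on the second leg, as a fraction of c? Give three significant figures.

Leg 1: γ = 142; τ_1 = 27.03/142.0 = 0.1904 ms.
Leg 2: speed unknown; τ_2 = 5.384/γ_2.
Total proper time: 0.1904 + τ_2 = 1.582, so τ_2 = 1.582 − 0.1904 = 1.392 ms.
γ_2 = 5.384/1.392 = 3.869; β = √(1 − 1/γ²) = √0.9332.

β = 0.966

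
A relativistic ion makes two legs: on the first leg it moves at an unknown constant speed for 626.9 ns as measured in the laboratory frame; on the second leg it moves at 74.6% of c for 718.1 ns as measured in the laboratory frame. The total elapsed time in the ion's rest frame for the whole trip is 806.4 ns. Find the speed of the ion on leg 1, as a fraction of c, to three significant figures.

β = 0.852

Leg 1: speed unknown; τ_1 = 626.9/γ_1.
Leg 2: β = 0.746; γ = 1/√(1 − 0.746²) = 1/√0.4435 = 1.502; τ_2 = 718.1/1.502 = 478.2 ns.
Total proper time: τ_1 + 478.2 = 806.4, so τ_1 = 806.4 − 478.2 = 328.2 ns.
γ_1 = 626.9/328.2 = 1.910; β = √(1 − 1/γ²) = √0.7259.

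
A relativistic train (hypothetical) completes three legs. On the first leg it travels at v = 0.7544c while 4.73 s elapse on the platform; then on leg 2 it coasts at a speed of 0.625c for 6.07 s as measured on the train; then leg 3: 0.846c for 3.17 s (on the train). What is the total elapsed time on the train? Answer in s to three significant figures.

τ = 12.3 s

Leg 1: γ = 1/√(1 − 0.7544²) = 1/√0.4309 = 1.523; τ_1 = 4.73/1.523 = 3.105 s.
Leg 2: 6.07 s is already measured on the train.
Leg 3: 3.17 s is already measured on the train.
Total: 3.105 + 6.070 + 3.170 s.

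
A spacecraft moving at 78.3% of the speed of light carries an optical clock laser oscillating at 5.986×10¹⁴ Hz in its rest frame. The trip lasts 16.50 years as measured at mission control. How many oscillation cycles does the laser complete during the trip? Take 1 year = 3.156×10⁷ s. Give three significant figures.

β = 0.783; γ = 1/√(1 − 0.783²) = 1/√0.3869 = 1.608
The oscillator's own cycle count is N = f × τ where τ is the proper time aboard the spacecraft. τ = Δt/γ = 16.50/1.608 = 10.26 years = 3.239×10⁸ s.
N = 5.986×10¹⁴ × 3.239×10⁸ = 1.939×10²³.

N = 1.94×10²³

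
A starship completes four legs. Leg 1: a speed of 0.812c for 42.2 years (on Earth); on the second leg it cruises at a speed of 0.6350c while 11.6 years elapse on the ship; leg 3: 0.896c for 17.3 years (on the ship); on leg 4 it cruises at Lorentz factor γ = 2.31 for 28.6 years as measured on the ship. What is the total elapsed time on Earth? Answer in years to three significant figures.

Δt = 162 years

Leg 1: 42.2 years is already measured on Earth.
Leg 2: γ = 1/√(1 − 0.6350²) = 1/√0.5968 = 1.294; Δt_2 = 1.294 × 11.6 = 15.02 years.
Leg 3: γ = 1/√(1 − 0.896²) = 1/√0.1972 = 2.252; Δt_3 = 2.252 × 17.3 = 38.96 years.
Leg 4: γ = 2.31; Δt_4 = 2.310 × 28.6 = 66.07 years.
Total: 42.20 + 15.02 + 38.96 + 66.07 years.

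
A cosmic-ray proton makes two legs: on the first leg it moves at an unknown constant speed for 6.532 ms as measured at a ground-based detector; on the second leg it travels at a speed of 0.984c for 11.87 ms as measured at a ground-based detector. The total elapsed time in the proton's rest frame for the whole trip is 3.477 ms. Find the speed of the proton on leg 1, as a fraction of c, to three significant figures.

β = 0.978

Leg 1: speed unknown; τ_1 = 6.532/γ_1.
Leg 2: γ = 1/√(1 − 0.984²) = 1/√0.03174 = 5.613; τ_2 = 11.87/5.613 = 2.115 ms.
Total proper time: τ_1 + 2.115 = 3.477, so τ_1 = 3.477 − 2.115 = 1.362 ms.
γ_1 = 6.532/1.362 = 4.795; β = √(1 − 1/γ²) = √0.9565.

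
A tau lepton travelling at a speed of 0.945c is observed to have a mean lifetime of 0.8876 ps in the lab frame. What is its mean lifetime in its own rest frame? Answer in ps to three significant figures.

τ₀ = 0.290 ps

γ = 1/√(1 − 0.945²) = 1/√0.1070 = 3.057
The lab-frame lifetime is the dilated interval; the proper lifetime is τ₀ = Δt/γ = 0.8876/3.057 ps.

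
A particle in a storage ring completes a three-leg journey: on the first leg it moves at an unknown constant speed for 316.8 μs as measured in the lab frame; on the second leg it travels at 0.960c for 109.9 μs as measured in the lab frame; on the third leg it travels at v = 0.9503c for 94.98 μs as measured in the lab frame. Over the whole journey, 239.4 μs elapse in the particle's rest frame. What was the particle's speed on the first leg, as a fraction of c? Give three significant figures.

β = 0.825

Leg 1: speed unknown; τ_1 = 316.8/γ_1.
Leg 2: γ = 1/√(1 − 0.960²) = 25/7 ≈ 3.571; τ_2 = 109.9/3.571 = 30.77 μs.
Leg 3: γ = 1/√(1 − 0.9503²) = 1/√0.09693 = 3.212; τ_3 = 94.98/3.212 = 29.57 μs.
Total proper time: τ_1 + 30.77 + 29.57 = 239.4, so τ_1 = 239.4 − 60.34 = 179.1 μs.
γ_1 = 316.8/179.1 = 1.769; β = √(1 − 1/γ²) = √0.6805.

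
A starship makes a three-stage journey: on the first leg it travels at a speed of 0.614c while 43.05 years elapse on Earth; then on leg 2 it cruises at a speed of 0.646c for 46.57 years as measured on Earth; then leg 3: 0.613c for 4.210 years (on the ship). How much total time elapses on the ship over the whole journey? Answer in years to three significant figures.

τ = 73.7 years

Leg 1: γ = 1/√(1 − 0.614²) = 1/√0.6230 = 1.267; τ_1 = 43.05/1.267 = 33.98 years.
Leg 2: γ = 1/√(1 − 0.646²) = 1/√0.5827 = 1.310; τ_2 = 46.57/1.310 = 35.55 years.
Leg 3: 4.210 years is already measured on the ship.
Total: 33.98 + 35.55 + 4.210 years.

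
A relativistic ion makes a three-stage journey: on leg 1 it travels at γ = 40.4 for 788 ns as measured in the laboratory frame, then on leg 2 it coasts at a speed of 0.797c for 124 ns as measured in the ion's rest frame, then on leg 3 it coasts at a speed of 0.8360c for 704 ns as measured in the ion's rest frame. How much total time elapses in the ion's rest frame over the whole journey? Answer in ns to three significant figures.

τ = 848 ns

Leg 1: γ = 40.4; τ_1 = 788/40.40 = 19.50 ns.
Leg 2: 124 ns is already measured in the ion's rest frame.
Leg 3: 704 ns is already measured in the ion's rest frame.
Total: 19.50 + 124.0 + 704.0 ns.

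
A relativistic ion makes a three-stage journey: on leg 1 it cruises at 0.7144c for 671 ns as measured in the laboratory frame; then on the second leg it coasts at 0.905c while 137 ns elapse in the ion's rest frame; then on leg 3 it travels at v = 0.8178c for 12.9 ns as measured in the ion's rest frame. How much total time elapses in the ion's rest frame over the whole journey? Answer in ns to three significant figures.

τ = 619 ns

Leg 1: γ = 1/√(1 − 0.7144²) = 1/√0.4896 = 1.429; τ_1 = 671/1.429 = 469.5 ns.
Leg 2: 137 ns is already measured in the ion's rest frame.
Leg 3: 12.9 ns is already measured in the ion's rest frame.
Total: 469.5 + 137.0 + 12.90 ns.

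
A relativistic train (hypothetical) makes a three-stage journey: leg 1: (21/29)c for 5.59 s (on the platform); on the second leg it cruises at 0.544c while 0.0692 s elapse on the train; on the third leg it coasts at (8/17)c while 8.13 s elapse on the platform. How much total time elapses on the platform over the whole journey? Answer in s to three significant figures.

Δt = 13.8 s

Leg 1: 5.59 s is already measured on the platform.
Leg 2: γ = 1/√(1 − 0.544²) = 1/√0.7041 = 1.192; Δt_2 = 1.192 × 0.0692 = 0.08247 s.
Leg 3: 8.13 s is already measured on the platform.
Total: 5.590 + 0.08247 + 8.130 s.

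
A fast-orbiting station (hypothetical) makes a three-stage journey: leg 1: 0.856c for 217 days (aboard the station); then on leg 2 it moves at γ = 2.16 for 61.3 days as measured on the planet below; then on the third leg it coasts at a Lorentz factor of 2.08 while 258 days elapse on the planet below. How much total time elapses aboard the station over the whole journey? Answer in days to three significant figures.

Leg 1: 217 days is already measured aboard the station.
Leg 2: γ = 2.16; τ_2 = 61.3/2.160 = 28.38 days.
Leg 3: γ = 2.08; τ_3 = 258/2.080 = 124.0 days.
Total: 217.0 + 28.38 + 124.0 days.

τ = 369 days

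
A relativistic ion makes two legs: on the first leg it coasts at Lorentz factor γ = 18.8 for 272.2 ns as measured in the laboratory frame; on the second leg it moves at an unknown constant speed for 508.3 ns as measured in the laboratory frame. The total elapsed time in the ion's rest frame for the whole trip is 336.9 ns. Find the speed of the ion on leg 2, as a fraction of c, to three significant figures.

Leg 1: γ = 18.8; τ_1 = 272.2/18.80 = 14.48 ns.
Leg 2: speed unknown; τ_2 = 508.3/γ_2.
Total proper time: 14.48 + τ_2 = 336.9, so τ_2 = 336.9 − 14.48 = 322.4 ns.
γ_2 = 508.3/322.4 = 1.577; β = √(1 − 1/γ²) = √0.5976.

β = 0.773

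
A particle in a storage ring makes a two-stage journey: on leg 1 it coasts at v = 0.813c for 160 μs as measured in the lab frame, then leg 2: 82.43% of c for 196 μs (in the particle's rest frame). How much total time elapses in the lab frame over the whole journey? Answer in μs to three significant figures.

Leg 1: 160 μs is already measured in the lab frame.
Leg 2: β = 0.8243; γ = 1/√(1 − 0.8243²) = 1/√0.3205 = 1.766; Δt_2 = 1.766 × 196 = 346.2 μs.
Total: 160.0 + 346.2 μs.

Δt = 506 μs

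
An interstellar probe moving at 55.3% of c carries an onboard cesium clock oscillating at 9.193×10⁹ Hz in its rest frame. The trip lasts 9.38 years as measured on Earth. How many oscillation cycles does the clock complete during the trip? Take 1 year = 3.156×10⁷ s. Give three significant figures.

β = 0.553; γ = 1/√(1 − 0.553²) = 1/√0.6942 = 1.200
The oscillator's own cycle count is N = f × τ where τ is the proper time aboard the probe. τ = Δt/γ = 9.38/1.200 = 7.815 years = 2.466×10⁸ s.
N = 9.193×10⁹ × 2.466×10⁸ = 2.267×10¹⁸.

N = 2.27×10¹⁸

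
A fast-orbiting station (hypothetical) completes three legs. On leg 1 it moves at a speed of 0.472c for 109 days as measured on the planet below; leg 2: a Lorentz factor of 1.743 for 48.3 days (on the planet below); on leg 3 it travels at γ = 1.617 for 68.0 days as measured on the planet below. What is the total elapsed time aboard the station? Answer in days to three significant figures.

Leg 1: γ = 1/√(1 − 0.472²) = 1/√0.7772 = 1.134; τ_1 = 109/1.134 = 96.09 days.
Leg 2: γ = 1.743; τ_2 = 48.3/1.743 = 27.71 days.
Leg 3: γ = 1.617; τ_3 = 68.0/1.617 = 42.05 days.
Total: 96.09 + 27.71 + 42.05 days.

τ = 166 days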